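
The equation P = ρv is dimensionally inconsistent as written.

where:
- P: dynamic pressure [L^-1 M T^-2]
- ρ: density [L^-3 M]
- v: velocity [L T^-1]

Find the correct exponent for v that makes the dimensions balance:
The exponent of v should be 2: P = ρv^2

The LHS P has dimensions [L^-1 M T^-2]; v has dimensions [L T^-1].
As written, the RHS ρv (exponent 1 on v) has dimensions [L^-2 M T^-1], which does not match.
With exponent 2, the RHS ρv^2 has dimensions [L^-1 M T^-2], matching the LHS.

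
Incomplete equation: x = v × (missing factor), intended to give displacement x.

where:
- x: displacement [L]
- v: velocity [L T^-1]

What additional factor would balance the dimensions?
t (time), dimensions [T]

x has dimensions [L] and v has dimensions [L T^-1].
The missing factor must have dimensions [L] / [L T^-1] = [T], i.e. time (t).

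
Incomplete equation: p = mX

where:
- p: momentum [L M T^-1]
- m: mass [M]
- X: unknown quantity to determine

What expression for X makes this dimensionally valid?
X = v (velocity), dimensions [L T^-1]

p has dimensions [L M T^-1]; the rest of the RHS (m) has dimensions [M].
So X must have dimensions [L T^-1] — X = v (velocity).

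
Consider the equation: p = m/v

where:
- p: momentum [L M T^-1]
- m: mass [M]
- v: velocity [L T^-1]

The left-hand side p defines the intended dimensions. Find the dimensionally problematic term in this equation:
The right-hand side term m/v

p has dimensions [L M T^-1], but m/v has dimensions [L^-1 M T], so the term m/v is dimensionally wrong for p.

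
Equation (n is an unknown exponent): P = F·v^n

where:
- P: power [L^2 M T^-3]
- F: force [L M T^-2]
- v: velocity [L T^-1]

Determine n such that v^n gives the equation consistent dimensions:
n = 1

P has dimensions [L^2 M T^-3]; v has dimensions [L T^-1].
The rest of the RHS has dimensions [L M T^-2], so v^n must supply [L T^-1].
With n = 1: F·v^1 has dimensions [L^2 M T^-3], matching the LHS ✓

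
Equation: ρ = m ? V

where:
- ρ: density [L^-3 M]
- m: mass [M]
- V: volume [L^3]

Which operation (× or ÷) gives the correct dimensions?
division (÷): ρ = m ÷ V

ρ [L^-3 M]; m [M]; V [L^3].
m × V → [L^3 M] ✗
m ÷ V → [L^-3 M] ✓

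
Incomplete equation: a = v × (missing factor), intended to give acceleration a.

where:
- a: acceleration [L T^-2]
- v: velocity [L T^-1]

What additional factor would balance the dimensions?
1/t (inverse time), dimensions [T^-1]

a has dimensions [L T^-2] and v has dimensions [L T^-1].
The missing factor must have dimensions [L T^-2] / [L T^-1] = [T^-1], i.e. inverse time (1/t).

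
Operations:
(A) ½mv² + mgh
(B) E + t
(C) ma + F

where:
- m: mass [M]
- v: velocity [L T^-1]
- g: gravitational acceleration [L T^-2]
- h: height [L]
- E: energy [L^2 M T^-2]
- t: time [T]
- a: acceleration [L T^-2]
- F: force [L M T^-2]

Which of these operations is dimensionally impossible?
(B) E + t

(A) ½mv² + mgh: ½mv² [L^2 M T^-2] and mgh [L^2 M T^-2] — same dimensions ✓
(B) E + t: E [L^2 M T^-2] and t [T] — different dimensions cannot be added/subtracted ✗
(C) ma + F: ma [L M T^-2] and F [L M T^-2] — same dimensions ✓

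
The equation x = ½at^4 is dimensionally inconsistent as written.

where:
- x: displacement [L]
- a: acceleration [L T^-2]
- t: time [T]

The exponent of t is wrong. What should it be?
The exponent of t should be 2: x = ½at^2

The LHS x has dimensions [L]; t has dimensions [T].
As written, the RHS ½at^4 (exponent 4 on t) has dimensions [L T^2], which does not match.
With exponent 2, the RHS ½at^2 has dimensions [L], matching the LHS.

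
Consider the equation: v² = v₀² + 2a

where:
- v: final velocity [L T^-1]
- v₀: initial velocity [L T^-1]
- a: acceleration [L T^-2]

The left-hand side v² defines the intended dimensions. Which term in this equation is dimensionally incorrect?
The term 2a

Checking each RHS term against the LHS:
- v₀²: [L^2 T^-2] — matches v² [L^2 T^-2] ✓
- 2a: [L T^-2] — does NOT match v² [L^2 T^-2] ✗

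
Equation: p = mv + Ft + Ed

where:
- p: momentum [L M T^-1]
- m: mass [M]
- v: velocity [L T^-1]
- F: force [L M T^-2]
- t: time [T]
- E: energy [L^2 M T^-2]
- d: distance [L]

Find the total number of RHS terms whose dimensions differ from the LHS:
1

LHS p: [L M T^-1]
- mv: [L M T^-1] ✓
- Ft: [L M T^-1] ✓
- Ed: [L^3 M T^-2] ✗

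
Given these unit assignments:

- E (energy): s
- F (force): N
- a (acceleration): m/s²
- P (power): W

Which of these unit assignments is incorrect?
E

The variable E (energy) should have units J, not s.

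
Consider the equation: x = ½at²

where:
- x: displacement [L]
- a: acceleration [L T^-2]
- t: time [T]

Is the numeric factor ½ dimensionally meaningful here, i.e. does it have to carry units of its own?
No

x has dimensions [L] and at² already has dimensions [L], so the equation balances without ½ contributing any dimensions. ½ is a pure (dimensionless) number; changing or removing it would not affect dimensional consistency.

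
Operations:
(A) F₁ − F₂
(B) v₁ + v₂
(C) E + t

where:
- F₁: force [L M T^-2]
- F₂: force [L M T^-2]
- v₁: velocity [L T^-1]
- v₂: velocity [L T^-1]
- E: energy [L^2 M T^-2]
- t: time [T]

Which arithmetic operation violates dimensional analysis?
(C) E + t

(A) F₁ − F₂: F₁ [L M T^-2] and F₂ [L M T^-2] — same dimensions ✓
(B) v₁ + v₂: v₁ [L T^-1] and v₂ [L T^-1] — same dimensions ✓
(C) E + t: E [L^2 M T^-2] and t [T] — different dimensions cannot be added/subtracted ✗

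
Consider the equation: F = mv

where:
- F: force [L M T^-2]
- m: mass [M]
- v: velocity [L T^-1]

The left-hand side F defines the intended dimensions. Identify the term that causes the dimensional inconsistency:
The right-hand side term mv

F has dimensions [L M T^-2], but mv has dimensions [L M T^-1], so the term mv is dimensionally wrong for F.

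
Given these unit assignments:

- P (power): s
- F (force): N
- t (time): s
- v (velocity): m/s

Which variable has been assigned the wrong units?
P

The variable P (power) should have units W, not s.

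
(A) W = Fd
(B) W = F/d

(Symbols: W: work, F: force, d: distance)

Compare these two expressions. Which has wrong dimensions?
(B)

(A) W = Fd: LHS [L^2 M T^-2], RHS [L^2 M T^-2] ✓
(B) W = F/d: LHS [L^2 M T^-2], RHS [M T^-2] ✗

Expression (B) W = F/d is dimensionally incorrect.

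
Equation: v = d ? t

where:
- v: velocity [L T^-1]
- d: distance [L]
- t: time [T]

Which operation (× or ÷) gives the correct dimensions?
division (÷): v = d ÷ t

v [L T^-1]; d [L]; t [T].
d × t → [L T] ✗
d ÷ t → [L T^-1] ✓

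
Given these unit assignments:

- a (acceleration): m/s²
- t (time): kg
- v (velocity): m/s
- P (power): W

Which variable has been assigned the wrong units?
t

The variable t (time) should have units s, not kg.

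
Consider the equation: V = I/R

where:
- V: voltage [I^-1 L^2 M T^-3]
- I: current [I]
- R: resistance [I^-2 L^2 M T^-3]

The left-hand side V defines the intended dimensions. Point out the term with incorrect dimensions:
The right-hand side term I/R

V has dimensions [I^-1 L^2 M T^-3], but I/R has dimensions [I^3 L^-2 M^-1 T^3], so the term I/R is dimensionally wrong for V.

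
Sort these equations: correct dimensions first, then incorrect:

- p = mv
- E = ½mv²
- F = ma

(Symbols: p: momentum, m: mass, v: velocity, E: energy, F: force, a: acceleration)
Dimensionally correct: p = mv, E = ½mv², F = ma
Dimensionally incorrect: none
Ordered (correct first, then incorrect): p = mv, E = ½mv², F = ma

- p = mv: LHS [L M T^-1], RHS [L M T^-1] → correct ✓
- E = ½mv²: LHS [L^2 M T^-2], RHS [L^2 M T^-2] → correct ✓
- F = ma: LHS [L M T^-2], RHS [L M T^-2] → correct ✓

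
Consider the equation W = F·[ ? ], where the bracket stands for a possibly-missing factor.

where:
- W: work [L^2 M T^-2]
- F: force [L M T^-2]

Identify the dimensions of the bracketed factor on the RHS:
[L] — length (e.g. a distance d)

W has dimensions [L^2 M T^-2]; F has dimensions [L M T^-2].
The bracketed factor must supply [L^2 M T^-2] / [L M T^-2] = [L].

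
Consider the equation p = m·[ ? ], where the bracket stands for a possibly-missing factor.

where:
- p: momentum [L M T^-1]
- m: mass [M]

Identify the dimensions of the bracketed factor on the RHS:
[L T^-1] — velocity (e.g. v)

p has dimensions [L M T^-1]; m has dimensions [M].
The bracketed factor must supply [L M T^-1] / [M] = [L T^-1].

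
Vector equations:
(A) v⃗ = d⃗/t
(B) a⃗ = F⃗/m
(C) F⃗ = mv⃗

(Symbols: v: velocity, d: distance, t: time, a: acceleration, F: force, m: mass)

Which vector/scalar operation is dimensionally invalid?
(C) F⃗ = mv⃗

(A) v⃗ = d⃗/t: LHS [L T^-1], RHS [L T^-1] ✓ — displacement (vector) divided by time (scalar)
(B) a⃗ = F⃗/m: LHS [L T^-2], RHS [L T^-2] ✓ — force (vector) divided by mass (scalar)
(C) F⃗ = mv⃗: LHS [L M T^-2], RHS [L M T^-1] ✗ — mass times velocity is momentum, not force; should be ma⃗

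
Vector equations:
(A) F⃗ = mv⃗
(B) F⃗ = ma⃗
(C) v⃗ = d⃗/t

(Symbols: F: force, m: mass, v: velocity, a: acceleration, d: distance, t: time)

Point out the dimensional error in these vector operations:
(A) F⃗ = mv⃗

(A) F⃗ = mv⃗: LHS [L M T^-2], RHS [L M T^-1] ✗ — mass times velocity is momentum, not force; should be ma⃗
(B) F⃗ = ma⃗: LHS [L M T^-2], RHS [L M T^-2] ✓ — Force and acceleration are vectors, mass is a scalar
(C) v⃗ = d⃗/t: LHS [L T^-1], RHS [L T^-1] ✓ — displacement (vector) divided by time (scalar)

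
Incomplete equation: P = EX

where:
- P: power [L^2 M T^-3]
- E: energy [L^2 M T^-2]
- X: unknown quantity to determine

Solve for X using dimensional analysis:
X = f (inverse time / frequency (1/t)), dimensions [T^-1]

P has dimensions [L^2 M T^-3]; the rest of the RHS (E) has dimensions [L^2 M T^-2].
So X must have dimensions [T^-1] — X = f (inverse time / frequency (1/t)).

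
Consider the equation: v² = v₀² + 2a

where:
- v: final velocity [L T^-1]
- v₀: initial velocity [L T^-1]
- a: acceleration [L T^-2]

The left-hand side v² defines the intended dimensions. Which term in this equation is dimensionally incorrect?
The term 2a

Checking each RHS term against the LHS:
- v₀²: [L^2 T^-2] — matches v² [L^2 T^-2] ✓
- 2a: [L T^-2] — does NOT match v² [L^2 T^-2] ✗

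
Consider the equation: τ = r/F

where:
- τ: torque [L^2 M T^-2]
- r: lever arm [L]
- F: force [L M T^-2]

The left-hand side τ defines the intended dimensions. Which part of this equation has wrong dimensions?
The right-hand side term r/F

τ has dimensions [L^2 M T^-2], but r/F has dimensions [M^-1 T^2], so the term r/F is dimensionally wrong for τ.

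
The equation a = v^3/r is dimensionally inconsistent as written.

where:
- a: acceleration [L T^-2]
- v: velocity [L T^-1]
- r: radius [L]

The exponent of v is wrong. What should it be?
The exponent of v should be 2: a = v^2/r

The LHS a has dimensions [L T^-2]; v has dimensions [L T^-1].
As written, the RHS v^3/r (exponent 3 on v) has dimensions [L^2 T^-3], which does not match.
With exponent 2, the RHS v^2/r has dimensions [L T^-2], matching the LHS.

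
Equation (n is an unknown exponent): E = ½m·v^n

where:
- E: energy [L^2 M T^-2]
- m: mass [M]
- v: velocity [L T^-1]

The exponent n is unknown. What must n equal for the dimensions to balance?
n = 2

E has dimensions [L^2 M T^-2]; v has dimensions [L T^-1].
The rest of the RHS has dimensions [M], so v^n must supply [L^2 T^-2].
With n = 2: ½m·v^2 has dimensions [L^2 M T^-2], matching the LHS ✓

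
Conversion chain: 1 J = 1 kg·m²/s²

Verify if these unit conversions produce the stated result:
The chain is correct (no errors).

Correct: Joule is defined as kg·m²/s²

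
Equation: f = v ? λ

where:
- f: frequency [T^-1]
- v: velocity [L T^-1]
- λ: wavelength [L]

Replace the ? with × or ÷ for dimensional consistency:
division (÷): f = v ÷ λ

f [T^-1]; v [L T^-1]; λ [L].
v × λ → [L^2 T^-1] ✗
v ÷ λ → [T^-1] ✓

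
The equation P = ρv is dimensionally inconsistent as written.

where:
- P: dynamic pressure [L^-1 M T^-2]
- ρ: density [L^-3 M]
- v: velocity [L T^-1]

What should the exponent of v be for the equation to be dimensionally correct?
The exponent of v should be 2: P = ρv^2

The LHS P has dimensions [L^-1 M T^-2]; v has dimensions [L T^-1].
As written, the RHS ρv (exponent 1 on v) has dimensions [L^-2 M T^-1], which does not match.
With exponent 2, the RHS ρv^2 has dimensions [L^-1 M T^-2], matching the LHS.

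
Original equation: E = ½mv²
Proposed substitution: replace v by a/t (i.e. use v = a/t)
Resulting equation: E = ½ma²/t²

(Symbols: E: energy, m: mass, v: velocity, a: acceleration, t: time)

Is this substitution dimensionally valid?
No

[v] = [L T^-1] and [a/t] = [L T^-3]. These differ, so the substitution replaces a quantity by one of different dimensions and the result E = ½ma²/t² has LHS [L^2 M T^-2] vs RHS [L^2 M T^-6] — inconsistent.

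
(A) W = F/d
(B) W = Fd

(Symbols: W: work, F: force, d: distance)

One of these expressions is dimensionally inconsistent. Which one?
(A)

(A) W = F/d: LHS [L^2 M T^-2], RHS [M T^-2] ✗
(B) W = Fd: LHS [L^2 M T^-2], RHS [L^2 M T^-2] ✓

Expression (A) W = F/d is dimensionally incorrect.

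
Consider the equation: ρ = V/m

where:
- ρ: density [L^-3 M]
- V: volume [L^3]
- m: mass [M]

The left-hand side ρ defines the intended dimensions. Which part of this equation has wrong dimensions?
The right-hand side term V/m

ρ has dimensions [L^-3 M], but V/m has dimensions [L^3 M^-1], so the term V/m is dimensionally wrong for ρ.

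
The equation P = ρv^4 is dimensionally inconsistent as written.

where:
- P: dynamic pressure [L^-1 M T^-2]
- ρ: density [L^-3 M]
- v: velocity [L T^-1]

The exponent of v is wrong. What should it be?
The exponent of v should be 2: P = ρv^2

The LHS P has dimensions [L^-1 M T^-2]; v has dimensions [L T^-1].
As written, the RHS ρv^4 (exponent 4 on v) has dimensions [L M T^-4], which does not match.
With exponent 2, the RHS ρv^2 has dimensions [L^-1 M T^-2], matching the LHS.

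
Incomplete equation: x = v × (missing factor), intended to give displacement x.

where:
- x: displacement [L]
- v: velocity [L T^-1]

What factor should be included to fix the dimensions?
t (time), dimensions [T]

x has dimensions [L] and v has dimensions [L T^-1].
The missing factor must have dimensions [L] / [L T^-1] = [T], i.e. time (t).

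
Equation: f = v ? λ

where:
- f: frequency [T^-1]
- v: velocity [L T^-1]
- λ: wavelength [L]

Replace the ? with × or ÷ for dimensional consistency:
division (÷): f = v ÷ λ

f [T^-1]; v [L T^-1]; λ [L].
v × λ → [L^2 T^-1] ✗
v ÷ λ → [T^-1] ✓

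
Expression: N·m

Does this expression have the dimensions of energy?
Yes

The expression N·m has dimensions [L^2 M T^-2], which is exactly energy [L^2 M T^-2].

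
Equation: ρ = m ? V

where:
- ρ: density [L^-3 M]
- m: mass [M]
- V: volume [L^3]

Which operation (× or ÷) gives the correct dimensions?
division (÷): ρ = m ÷ V

ρ [L^-3 M]; m [M]; V [L^3].
m × V → [L^3 M] ✗
m ÷ V → [L^-3 M] ✓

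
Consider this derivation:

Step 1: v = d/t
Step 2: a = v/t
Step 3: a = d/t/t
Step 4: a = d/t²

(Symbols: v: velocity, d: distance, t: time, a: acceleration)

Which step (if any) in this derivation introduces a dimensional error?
No step introduces an error — all steps are dimensionally consistent.

Step 1: v = d/t → LHS [L T^-1], RHS [L T^-1] ✓
Step 2: a = v/t → LHS [L T^-2], RHS [L T^-2] ✓
Step 3: a = d/t/t → LHS [L T^-2], RHS [L T^-2] ✓
Step 4: a = d/t² → LHS [L T^-2], RHS [L T^-2] ✓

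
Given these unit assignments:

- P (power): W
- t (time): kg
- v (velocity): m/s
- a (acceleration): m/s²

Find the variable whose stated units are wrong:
t

The variable t (time) should have units s, not kg.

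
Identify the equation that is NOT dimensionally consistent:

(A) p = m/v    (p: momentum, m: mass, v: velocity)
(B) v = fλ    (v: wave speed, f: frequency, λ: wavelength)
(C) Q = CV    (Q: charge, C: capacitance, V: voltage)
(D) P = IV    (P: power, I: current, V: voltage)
(A) p = m/v

The equation (A) p = m/v is dimensionally incorrect.

LHS (p): [L M T^-1]
RHS (m/v): [L^-1 M T] ✗

The dimensions do not match. The other three equations balance.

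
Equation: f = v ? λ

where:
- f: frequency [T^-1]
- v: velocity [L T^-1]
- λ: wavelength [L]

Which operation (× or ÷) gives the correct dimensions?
division (÷): f = v ÷ λ

f [T^-1]; v [L T^-1]; λ [L].
v × λ → [L^2 T^-1] ✗
v ÷ λ → [T^-1] ✓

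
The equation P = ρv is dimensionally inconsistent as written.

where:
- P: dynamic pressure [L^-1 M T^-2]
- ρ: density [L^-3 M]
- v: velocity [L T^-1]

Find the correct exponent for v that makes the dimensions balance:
The exponent of v should be 2: P = ρv^2

The LHS P has dimensions [L^-1 M T^-2]; v has dimensions [L T^-1].
As written, the RHS ρv (exponent 1 on v) has dimensions [L^-2 M T^-1], which does not match.
With exponent 2, the RHS ρv^2 has dimensions [L^-1 M T^-2], matching the LHS.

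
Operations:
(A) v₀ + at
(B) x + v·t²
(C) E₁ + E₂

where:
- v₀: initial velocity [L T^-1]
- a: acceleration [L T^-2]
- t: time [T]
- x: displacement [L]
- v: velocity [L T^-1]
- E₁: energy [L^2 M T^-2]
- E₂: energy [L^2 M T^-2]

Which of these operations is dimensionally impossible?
(B) x + v·t²

(A) v₀ + at: v₀ [L T^-1] and at [L T^-1] — same dimensions ✓
(B) x + v·t²: x [L] and v·t² [L T] — different dimensions cannot be added/subtracted ✗
(C) E₁ + E₂: E₁ [L^2 M T^-2] and E₂ [L^2 M T^-2] — same dimensions ✓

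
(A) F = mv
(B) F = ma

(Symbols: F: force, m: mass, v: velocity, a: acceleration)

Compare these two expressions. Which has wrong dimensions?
(A)

(A) F = mv: LHS [L M T^-2], RHS [L M T^-1] ✗
(B) F = ma: LHS [L M T^-2], RHS [L M T^-2] ✓

Expression (A) F = mv is dimensionally incorrect.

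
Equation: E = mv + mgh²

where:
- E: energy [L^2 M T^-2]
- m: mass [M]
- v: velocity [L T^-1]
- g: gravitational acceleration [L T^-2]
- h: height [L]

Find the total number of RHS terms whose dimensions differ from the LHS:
2

LHS E: [L^2 M T^-2]
- mv: [L M T^-1] ✗
- mgh²: [L^3 M T^-2] ✗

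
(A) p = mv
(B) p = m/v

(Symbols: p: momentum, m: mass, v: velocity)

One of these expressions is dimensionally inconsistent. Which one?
(B)

(A) p = mv: LHS [L M T^-1], RHS [L M T^-1] ✓
(B) p = m/v: LHS [L M T^-1], RHS [L^-1 M T] ✗

Expression (B) p = m/v is dimensionally incorrect.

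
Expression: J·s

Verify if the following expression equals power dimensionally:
No

The expression J·s has dimensions [L^2 M T^-1], but power has dimensions [L^2 M T^-3].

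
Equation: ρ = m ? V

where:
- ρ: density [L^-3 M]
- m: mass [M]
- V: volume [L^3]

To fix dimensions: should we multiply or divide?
division (÷): ρ = m ÷ V

ρ [L^-3 M]; m [M]; V [L^3].
m × V → [L^3 M] ✗
m ÷ V → [L^-3 M] ✓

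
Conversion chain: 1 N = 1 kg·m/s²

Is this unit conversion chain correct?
The chain is correct (no errors).

Correct: Newton is defined as kg·m/s²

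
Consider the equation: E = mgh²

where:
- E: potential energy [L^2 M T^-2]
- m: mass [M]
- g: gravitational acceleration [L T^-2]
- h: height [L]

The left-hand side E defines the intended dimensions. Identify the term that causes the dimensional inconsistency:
The right-hand side term mgh²

E has dimensions [L^2 M T^-2], but mgh² has dimensions [L^3 M T^-2], so the term mgh² is dimensionally wrong for E.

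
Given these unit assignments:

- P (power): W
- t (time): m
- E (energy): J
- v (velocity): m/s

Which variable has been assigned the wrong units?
t

The variable t (time) should have units s, not m.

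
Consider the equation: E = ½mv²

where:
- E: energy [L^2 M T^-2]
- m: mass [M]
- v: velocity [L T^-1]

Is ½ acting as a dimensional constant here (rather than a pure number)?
No

E has dimensions [L^2 M T^-2] and mv² already has dimensions [L^2 M T^-2], so the equation balances without ½ contributing any dimensions. ½ is a pure (dimensionless) number; changing or removing it would not affect dimensional consistency.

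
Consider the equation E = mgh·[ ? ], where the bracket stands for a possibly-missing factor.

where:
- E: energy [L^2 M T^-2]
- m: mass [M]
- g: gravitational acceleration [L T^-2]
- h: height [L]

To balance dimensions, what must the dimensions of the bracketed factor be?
Nothing is missing — the bracketed factor must be dimensionless.

E has dimensions [L^2 M T^-2] and mgh already has dimensions [L^2 M T^-2], so E = mgh is dimensionally complete.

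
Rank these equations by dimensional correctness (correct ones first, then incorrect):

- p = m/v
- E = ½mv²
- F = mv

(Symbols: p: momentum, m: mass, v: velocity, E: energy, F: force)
Dimensionally correct: E = ½mv²
Dimensionally incorrect: p = m/v, F = mv
Ordered (correct first, then incorrect): E = ½mv², p = m/v, F = mv

- p = m/v: LHS [L M T^-1], RHS [L^-1 M T] → incorrect ✗
- E = ½mv²: LHS [L^2 M T^-2], RHS [L^2 M T^-2] → correct ✓
- F = mv: LHS [L M T^-2], RHS [L M T^-1] → incorrect ✗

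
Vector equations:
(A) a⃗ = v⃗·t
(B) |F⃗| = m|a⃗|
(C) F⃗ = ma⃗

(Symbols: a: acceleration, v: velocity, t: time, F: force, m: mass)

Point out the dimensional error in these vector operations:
(A) a⃗ = v⃗·t

(A) a⃗ = v⃗·t: LHS [L T^-2], RHS [L] ✗ — acceleration is velocity per time; should be v⃗/t
(B) |F⃗| = m|a⃗|: LHS [L M T^-2], RHS [L M T^-2] ✓ — magnitudes of vectors are scalars
(C) F⃗ = ma⃗: LHS [L M T^-2], RHS [L M T^-2] ✓ — Force and acceleration are vectors, mass is a scalar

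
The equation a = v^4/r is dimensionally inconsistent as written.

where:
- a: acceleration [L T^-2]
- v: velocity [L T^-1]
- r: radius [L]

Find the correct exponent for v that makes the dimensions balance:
The exponent of v should be 2: a = v^2/r

The LHS a has dimensions [L T^-2]; v has dimensions [L T^-1].
As written, the RHS v^4/r (exponent 4 on v) has dimensions [L^3 T^-4], which does not match.
With exponent 2, the RHS v^2/r has dimensions [L T^-2], matching the LHS.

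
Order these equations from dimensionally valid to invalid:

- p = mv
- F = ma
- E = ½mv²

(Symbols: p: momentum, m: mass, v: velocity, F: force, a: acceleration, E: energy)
Dimensionally correct: p = mv, F = ma, E = ½mv²
Dimensionally incorrect: none
Ordered (correct first, then incorrect): p = mv, F = ma, E = ½mv²

- p = mv: LHS [L M T^-1], RHS [L M T^-1] → correct ✓
- F = ma: LHS [L M T^-2], RHS [L M T^-2] → correct ✓
- E = ½mv²: LHS [L^2 M T^-2], RHS [L^2 M T^-2] → correct ✓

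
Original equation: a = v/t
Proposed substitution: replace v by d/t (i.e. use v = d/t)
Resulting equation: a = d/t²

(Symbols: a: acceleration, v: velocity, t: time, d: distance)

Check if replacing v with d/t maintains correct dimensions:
Yes

[v] = [L T^-1] and [d/t] = [L T^-1]. These match, so the substitution replaces a quantity by one of the same dimensions and the result a = d/t² has LHS [L T^-2] vs RHS [L T^-2] — still consistent.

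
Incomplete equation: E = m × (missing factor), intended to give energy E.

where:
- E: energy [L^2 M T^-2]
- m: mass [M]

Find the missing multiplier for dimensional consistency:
v² (velocity squared), dimensions [L^2 T^-2]

E has dimensions [L^2 M T^-2] and m has dimensions [M].
The missing factor must have dimensions [L^2 M T^-2] / [M] = [L^2 T^-2], i.e. velocity squared (v²).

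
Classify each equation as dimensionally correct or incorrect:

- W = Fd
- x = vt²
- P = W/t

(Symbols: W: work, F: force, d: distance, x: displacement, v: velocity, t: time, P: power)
Dimensionally correct: W = Fd, P = W/t
Dimensionally incorrect: x = vt²
Ordered (correct first, then incorrect): W = Fd, P = W/t, x = vt²

- W = Fd: LHS [L^2 M T^-2], RHS [L^2 M T^-2] → correct ✓
- x = vt²: LHS [L], RHS [L T] → incorrect ✗
- P = W/t: LHS [L^2 M T^-3], RHS [L^2 M T^-3] → correct ✓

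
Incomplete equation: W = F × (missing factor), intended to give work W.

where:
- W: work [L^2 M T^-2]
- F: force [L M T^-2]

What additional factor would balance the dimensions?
d (distance), dimensions [L]

W has dimensions [L^2 M T^-2] and F has dimensions [L M T^-2].
The missing factor must have dimensions [L^2 M T^-2] / [L M T^-2] = [L], i.e. distance (d).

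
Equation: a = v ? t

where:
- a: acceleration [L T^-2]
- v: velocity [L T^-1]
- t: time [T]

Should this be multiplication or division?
division (÷): a = v ÷ t

a [L T^-2]; v [L T^-1]; t [T].
v × t → [L] ✗
v ÷ t → [L T^-2] ✓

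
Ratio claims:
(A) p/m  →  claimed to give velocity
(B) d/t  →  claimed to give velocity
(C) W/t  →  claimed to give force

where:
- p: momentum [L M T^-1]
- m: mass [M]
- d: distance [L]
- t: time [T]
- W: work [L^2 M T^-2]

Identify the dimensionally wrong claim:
(C) W/t does not give force

(A) p/m: [L T^-1] = velocity [L T^-1] ✓
(B) d/t: [L T^-1] = velocity [L T^-1] ✓
(C) W/t: [L^2 M T^-3] ≠ force [L M T^-2] ✗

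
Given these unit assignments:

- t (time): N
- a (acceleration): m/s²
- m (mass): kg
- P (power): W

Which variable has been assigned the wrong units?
t

The variable t (time) should have units s, not N.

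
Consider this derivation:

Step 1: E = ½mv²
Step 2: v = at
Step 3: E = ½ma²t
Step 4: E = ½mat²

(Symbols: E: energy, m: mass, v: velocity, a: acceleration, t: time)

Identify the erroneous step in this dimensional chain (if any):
Step 3

Step 1: E = ½mv² → LHS [L^2 M T^-2], RHS [L^2 M T^-2] ✓
Step 2: v = at → LHS [L T^-1], RHS [L T^-1] ✓
Step 3: E = ½ma²t → LHS [L^2 M T^-2], RHS [L^2 M T^-3] ✗

The first dimensional inconsistency appears in step 3: E = ½ma²t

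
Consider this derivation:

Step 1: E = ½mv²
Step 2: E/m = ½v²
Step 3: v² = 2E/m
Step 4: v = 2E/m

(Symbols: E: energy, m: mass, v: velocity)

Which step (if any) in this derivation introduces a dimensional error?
Step 4

Step 1: E = ½mv² → LHS [L^2 M T^-2], RHS [L^2 M T^-2] ✓
Step 2: E/m = ½v² → LHS [L^2 T^-2], RHS [L^2 T^-2] ✓
Step 3: v² = 2E/m → LHS [L^2 T^-2], RHS [L^2 T^-2] ✓
Step 4: v = 2E/m → LHS [L T^-1], RHS [L^2 T^-2] ✗

The first dimensional inconsistency appears in step 4: v = 2E/m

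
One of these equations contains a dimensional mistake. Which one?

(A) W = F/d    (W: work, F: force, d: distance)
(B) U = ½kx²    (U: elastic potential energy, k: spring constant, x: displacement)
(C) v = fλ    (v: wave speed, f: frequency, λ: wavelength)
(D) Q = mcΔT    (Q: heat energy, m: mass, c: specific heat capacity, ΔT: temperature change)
(A) W = F/d

The equation (A) W = F/d is dimensionally incorrect.

LHS (W): [L^2 M T^-2]
RHS (F/d): [M T^-2] ✗

The dimensions do not match. The other three equations balance.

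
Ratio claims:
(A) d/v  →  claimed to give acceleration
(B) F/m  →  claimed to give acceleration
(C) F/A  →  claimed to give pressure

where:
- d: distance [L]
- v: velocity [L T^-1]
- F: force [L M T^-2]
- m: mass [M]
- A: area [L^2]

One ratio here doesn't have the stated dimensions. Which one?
(A) d/v does not give acceleration

(A) d/v: [T] ≠ acceleration [L T^-2] ✗
(B) F/m: [L T^-2] = acceleration [L T^-2] ✓
(C) F/A: [L^-1 M T^-2] = pressure [L^-1 M T^-2] ✓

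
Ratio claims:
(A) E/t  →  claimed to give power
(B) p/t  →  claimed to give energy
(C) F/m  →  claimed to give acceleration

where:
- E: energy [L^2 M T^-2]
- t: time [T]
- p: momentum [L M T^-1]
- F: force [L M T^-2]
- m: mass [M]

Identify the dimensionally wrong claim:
(B) p/t does not give energy

(A) E/t: [L^2 M T^-3] = power [L^2 M T^-3] ✓
(B) p/t: [L M T^-2] ≠ energy [L^2 M T^-2] ✗
(C) F/m: [L T^-2] = acceleration [L T^-2] ✓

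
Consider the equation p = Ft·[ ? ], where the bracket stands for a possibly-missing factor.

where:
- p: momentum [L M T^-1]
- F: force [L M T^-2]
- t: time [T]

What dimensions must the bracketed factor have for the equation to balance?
Nothing is missing — the bracketed factor must be dimensionless.

p has dimensions [L M T^-1] and Ft already has dimensions [L M T^-1], so p = Ft is dimensionally complete.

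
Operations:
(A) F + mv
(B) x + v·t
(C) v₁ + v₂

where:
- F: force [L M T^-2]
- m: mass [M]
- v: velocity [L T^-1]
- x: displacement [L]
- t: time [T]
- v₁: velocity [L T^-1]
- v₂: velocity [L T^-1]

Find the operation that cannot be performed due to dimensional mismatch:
(A) F + mv

(A) F + mv: F [L M T^-2] and mv [L M T^-1] — different dimensions cannot be added/subtracted ✗
(B) x + v·t: x [L] and v·t [L] — same dimensions ✓
(C) v₁ + v₂: v₁ [L T^-1] and v₂ [L T^-1] — same dimensions ✓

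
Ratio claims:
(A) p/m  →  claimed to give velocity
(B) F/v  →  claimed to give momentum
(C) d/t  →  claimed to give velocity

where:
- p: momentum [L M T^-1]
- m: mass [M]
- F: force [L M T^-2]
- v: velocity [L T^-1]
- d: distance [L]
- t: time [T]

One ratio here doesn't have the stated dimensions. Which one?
(B) F/v does not give momentum

(A) p/m: [L T^-1] = velocity [L T^-1] ✓
(B) F/v: [M T^-1] ≠ momentum [L M T^-1] ✗
(C) d/t: [L T^-1] = velocity [L T^-1] ✓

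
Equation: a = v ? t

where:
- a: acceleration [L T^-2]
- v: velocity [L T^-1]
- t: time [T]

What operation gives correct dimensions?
division (÷): a = v ÷ t

a [L T^-2]; v [L T^-1]; t [T].
v × t → [L] ✗
v ÷ t → [L T^-2] ✓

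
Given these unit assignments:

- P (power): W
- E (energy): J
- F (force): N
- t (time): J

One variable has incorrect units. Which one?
t

The variable t (time) should have units s, not J.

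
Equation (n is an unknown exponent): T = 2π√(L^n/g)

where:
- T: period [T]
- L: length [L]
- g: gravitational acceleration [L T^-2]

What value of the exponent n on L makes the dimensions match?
n = 1

T has dimensions [T]; L has dimensions [L].
With n = 1: 2π√(L^1/g) has dimensions [T], matching the LHS ✓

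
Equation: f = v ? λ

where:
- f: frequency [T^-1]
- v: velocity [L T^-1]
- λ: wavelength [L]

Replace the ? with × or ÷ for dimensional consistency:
division (÷): f = v ÷ λ

f [T^-1]; v [L T^-1]; λ [L].
v × λ → [L^2 T^-1] ✗
v ÷ λ → [T^-1] ✓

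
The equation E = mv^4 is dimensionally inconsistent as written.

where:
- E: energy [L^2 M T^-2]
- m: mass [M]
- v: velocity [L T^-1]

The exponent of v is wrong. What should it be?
The exponent of v should be 2: E = mv^2

The LHS E has dimensions [L^2 M T^-2]; v has dimensions [L T^-1].
As written, the RHS mv^4 (exponent 4 on v) has dimensions [L^4 M T^-4], which does not match.
With exponent 2, the RHS mv^2 has dimensions [L^2 M T^-2], matching the LHS.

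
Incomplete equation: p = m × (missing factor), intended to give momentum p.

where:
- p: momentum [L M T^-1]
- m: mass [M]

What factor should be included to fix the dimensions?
v (velocity), dimensions [L T^-1]

p has dimensions [L M T^-1] and m has dimensions [M].
The missing factor must have dimensions [L M T^-1] / [M] = [L T^-1], i.e. velocity (v).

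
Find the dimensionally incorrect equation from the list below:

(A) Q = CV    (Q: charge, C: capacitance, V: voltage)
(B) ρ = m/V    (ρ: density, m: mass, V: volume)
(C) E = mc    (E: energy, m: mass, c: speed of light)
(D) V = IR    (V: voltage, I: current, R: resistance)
(C) E = mc

The equation (C) E = mc is dimensionally incorrect.

LHS (E): [L^2 M T^-2]
RHS (mc): [L M T^-1] ✗

The dimensions do not match. The other three equations balance.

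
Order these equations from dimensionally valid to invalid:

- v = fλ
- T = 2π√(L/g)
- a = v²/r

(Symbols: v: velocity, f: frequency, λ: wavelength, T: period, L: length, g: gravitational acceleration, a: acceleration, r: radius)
Dimensionally correct: v = fλ, T = 2π√(L/g), a = v²/r
Dimensionally incorrect: none
Ordered (correct first, then incorrect): v = fλ, T = 2π√(L/g), a = v²/r

- v = fλ: LHS [L T^-1], RHS [L T^-1] → correct ✓
- T = 2π√(L/g): LHS [T], RHS [T] → correct ✓
- a = v²/r: LHS [L T^-2], RHS [L T^-2] → correct ✓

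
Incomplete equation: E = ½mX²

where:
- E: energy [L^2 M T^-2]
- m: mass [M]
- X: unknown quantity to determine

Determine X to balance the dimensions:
X = v (velocity), dimensions [L T^-1]

E has dimensions [L^2 M T^-2]; the rest of the RHS (½m) has dimensions [M].
So X² must have dimensions [L^2 T^-2], i.e. X has dimensions [L T^-1] — X = v (velocity).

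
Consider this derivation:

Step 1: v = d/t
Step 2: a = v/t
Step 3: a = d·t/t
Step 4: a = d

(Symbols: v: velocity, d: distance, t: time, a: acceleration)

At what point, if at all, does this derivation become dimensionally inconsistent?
Step 3

Step 1: v = d/t → LHS [L T^-1], RHS [L T^-1] ✓
Step 2: a = v/t → LHS [L T^-2], RHS [L T^-2] ✓
Step 3: a = d·t/t → LHS [L T^-2], RHS [L] ✗

The first dimensional inconsistency appears in step 3: a = d·t/t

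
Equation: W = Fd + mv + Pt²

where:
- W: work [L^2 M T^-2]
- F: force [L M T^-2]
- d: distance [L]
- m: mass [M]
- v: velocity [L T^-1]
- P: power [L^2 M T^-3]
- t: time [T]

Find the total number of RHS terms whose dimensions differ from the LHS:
2

LHS W: [L^2 M T^-2]
- Fd: [L^2 M T^-2] ✓
- mv: [L M T^-1] ✗
- Pt²: [L^2 M T^-1] ✗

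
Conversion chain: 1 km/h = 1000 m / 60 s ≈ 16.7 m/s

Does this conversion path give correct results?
The chain is incorrect (it contains an error).

Incorrect: 1 h = 3600 s, not 60 s (1 km/h ≈ 0.278 m/s)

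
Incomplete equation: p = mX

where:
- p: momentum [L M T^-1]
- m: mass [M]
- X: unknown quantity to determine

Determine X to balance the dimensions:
X = v (velocity), dimensions [L T^-1]

p has dimensions [L M T^-1]; the rest of the RHS (m) has dimensions [M].
So X must have dimensions [L T^-1] — X = v (velocity).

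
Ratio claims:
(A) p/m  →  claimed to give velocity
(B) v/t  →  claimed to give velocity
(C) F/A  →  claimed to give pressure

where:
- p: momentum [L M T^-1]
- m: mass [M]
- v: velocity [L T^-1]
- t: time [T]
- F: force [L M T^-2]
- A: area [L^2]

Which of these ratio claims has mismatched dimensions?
(B) v/t does not give velocity

(A) p/m: [L T^-1] = velocity [L T^-1] ✓
(B) v/t: [L T^-2] ≠ velocity [L T^-1] ✗
(C) F/A: [L^-1 M T^-2] = pressure [L^-1 M T^-2] ✓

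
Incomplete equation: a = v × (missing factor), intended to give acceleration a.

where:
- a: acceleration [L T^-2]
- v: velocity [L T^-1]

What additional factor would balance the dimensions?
1/t (inverse time), dimensions [T^-1]

a has dimensions [L T^-2] and v has dimensions [L T^-1].
The missing factor must have dimensions [L T^-2] / [L T^-1] = [T^-1], i.e. inverse time (1/t).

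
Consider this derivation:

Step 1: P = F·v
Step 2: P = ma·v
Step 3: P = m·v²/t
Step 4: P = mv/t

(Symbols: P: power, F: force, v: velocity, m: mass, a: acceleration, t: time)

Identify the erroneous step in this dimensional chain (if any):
Step 4

Step 1: P = F·v → LHS [L^2 M T^-3], RHS [L^2 M T^-3] ✓
Step 2: P = ma·v → LHS [L^2 M T^-3], RHS [L^2 M T^-3] ✓
Step 3: P = m·v²/t → LHS [L^2 M T^-3], RHS [L^2 M T^-3] ✓
Step 4: P = mv/t → LHS [L^2 M T^-3], RHS [L M T^-2] ✗

The first dimensional inconsistency appears in step 4: P = mv/t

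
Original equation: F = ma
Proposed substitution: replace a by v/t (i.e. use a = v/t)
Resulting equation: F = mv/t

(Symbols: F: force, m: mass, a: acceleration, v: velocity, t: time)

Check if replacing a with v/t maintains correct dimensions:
Yes

[a] = [L T^-2] and [v/t] = [L T^-2]. These match, so the substitution replaces a quantity by one of the same dimensions and the result F = mv/t has LHS [L M T^-2] vs RHS [L M T^-2] — still consistent.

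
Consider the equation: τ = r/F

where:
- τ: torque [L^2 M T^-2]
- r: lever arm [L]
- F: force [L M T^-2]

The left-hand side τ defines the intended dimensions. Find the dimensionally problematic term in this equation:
The right-hand side term r/F

τ has dimensions [L^2 M T^-2], but r/F has dimensions [M^-1 T^2], so the term r/F is dimensionally wrong for τ.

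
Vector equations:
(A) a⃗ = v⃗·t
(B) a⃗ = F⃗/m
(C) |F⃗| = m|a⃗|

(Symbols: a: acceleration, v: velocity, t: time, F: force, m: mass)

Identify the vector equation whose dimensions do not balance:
(A) a⃗ = v⃗·t

(A) a⃗ = v⃗·t: LHS [L T^-2], RHS [L] ✗ — acceleration is velocity per time; should be v⃗/t
(B) a⃗ = F⃗/m: LHS [L T^-2], RHS [L T^-2] ✓ — force (vector) divided by mass (scalar)
(C) |F⃗| = m|a⃗|: LHS [L M T^-2], RHS [L M T^-2] ✓ — magnitudes of vectors are scalars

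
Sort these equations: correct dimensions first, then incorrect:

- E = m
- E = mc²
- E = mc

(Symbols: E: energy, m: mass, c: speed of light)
Dimensionally correct: E = mc²
Dimensionally incorrect: E = m, E = mc
Ordered (correct first, then incorrect): E = mc², E = m, E = mc

- E = m: LHS [L^2 M T^-2], RHS [M] → incorrect ✗
- E = mc²: LHS [L^2 M T^-2], RHS [L^2 M T^-2] → correct ✓
- E = mc: LHS [L^2 M T^-2], RHS [L M T^-1] → incorrect ✗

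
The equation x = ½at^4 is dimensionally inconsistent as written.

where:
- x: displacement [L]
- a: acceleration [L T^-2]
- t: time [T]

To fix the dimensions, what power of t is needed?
The exponent of t should be 2: x = ½at^2

The LHS x has dimensions [L]; t has dimensions [T].
As written, the RHS ½at^4 (exponent 4 on t) has dimensions [L T^2], which does not match.
With exponent 2, the RHS ½at^2 has dimensions [L], matching the LHS.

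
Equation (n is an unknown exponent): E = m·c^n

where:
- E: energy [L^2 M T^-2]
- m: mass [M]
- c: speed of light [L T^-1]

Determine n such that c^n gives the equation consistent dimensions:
n = 2

E has dimensions [L^2 M T^-2]; c has dimensions [L T^-1].
The rest of the RHS has dimensions [M], so c^n must supply [L^2 T^-2].
With n = 2: m·c^2 has dimensions [L^2 M T^-2], matching the LHS ✓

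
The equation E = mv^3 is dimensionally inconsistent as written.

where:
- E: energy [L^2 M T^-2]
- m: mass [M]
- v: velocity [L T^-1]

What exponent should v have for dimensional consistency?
The exponent of v should be 2: E = mv^2

The LHS E has dimensions [L^2 M T^-2]; v has dimensions [L T^-1].
As written, the RHS mv^3 (exponent 3 on v) has dimensions [L^3 M T^-3], which does not match.
With exponent 2, the RHS mv^2 has dimensions [L^2 M T^-2], matching the LHS.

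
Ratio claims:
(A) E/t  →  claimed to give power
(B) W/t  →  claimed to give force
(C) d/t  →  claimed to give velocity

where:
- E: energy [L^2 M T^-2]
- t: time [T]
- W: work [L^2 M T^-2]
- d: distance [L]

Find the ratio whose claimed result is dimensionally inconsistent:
(B) W/t does not give force

(A) E/t: [L^2 M T^-3] = power [L^2 M T^-3] ✓
(B) W/t: [L^2 M T^-3] ≠ force [L M T^-2] ✗
(C) d/t: [L T^-1] = velocity [L T^-1] ✓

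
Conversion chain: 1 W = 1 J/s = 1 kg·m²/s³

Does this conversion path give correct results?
The chain is correct (no errors).

Correct: Watt is Joule per second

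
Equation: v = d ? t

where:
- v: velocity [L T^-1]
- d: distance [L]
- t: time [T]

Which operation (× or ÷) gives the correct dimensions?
division (÷): v = d ÷ t

v [L T^-1]; d [L]; t [T].
d × t → [L T] ✗
d ÷ t → [L T^-1] ✓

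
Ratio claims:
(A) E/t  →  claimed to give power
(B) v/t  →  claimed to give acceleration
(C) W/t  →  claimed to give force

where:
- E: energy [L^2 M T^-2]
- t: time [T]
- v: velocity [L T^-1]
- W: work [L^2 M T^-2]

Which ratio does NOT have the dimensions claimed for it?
(C) W/t does not give force

(A) E/t: [L^2 M T^-3] = power [L^2 M T^-3] ✓
(B) v/t: [L T^-2] = acceleration [L T^-2] ✓
(C) W/t: [L^2 M T^-3] ≠ force [L M T^-2] ✗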